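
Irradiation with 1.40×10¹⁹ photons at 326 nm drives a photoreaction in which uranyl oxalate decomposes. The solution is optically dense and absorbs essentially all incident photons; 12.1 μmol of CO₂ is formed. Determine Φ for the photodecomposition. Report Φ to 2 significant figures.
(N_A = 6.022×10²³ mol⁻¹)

Product: 12.1 μmol = 1.21×10⁻⁵ mol.
Moles of photons: 1.40×10¹⁹ / 6.022×10²³ = 2.325×10⁻⁵ mol.
Φ = 1.21×10⁻⁵ mol / 2.325×10⁻⁵ mol photons = 0.52.

Φ = 0.52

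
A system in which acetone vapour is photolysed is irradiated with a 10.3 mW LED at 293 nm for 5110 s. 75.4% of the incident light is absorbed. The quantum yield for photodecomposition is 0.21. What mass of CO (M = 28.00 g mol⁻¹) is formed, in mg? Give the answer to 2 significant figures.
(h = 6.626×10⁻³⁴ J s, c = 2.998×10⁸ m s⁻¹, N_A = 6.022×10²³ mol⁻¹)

0.57 mg

Photon energy at 293 nm: hc/λ = (6.626×10⁻³⁴)(2.998×10⁸)/(293×10⁻⁹) = 6.780×10⁻¹⁹ J.
Energy delivered: (10.3 mW)(5110 s) = 52.63 J.
Photons incident: 52.63 / 6.780×10⁻¹⁹ = 7.763×10¹⁹, i.e. 7.763×10¹⁹/6.022×10²³ = 1.289×10⁻⁴ mol.
Photons absorbed: 0.754 × 1.289×10⁻⁴ = 9.719×10⁻⁵ mol.
Product: Φ × n_abs = 0.21 × 9.719×10⁻⁵ = 2.041×10⁻⁵ mol.
Mass: 2.041×10⁻⁵ × 28.00 = 5.715×10⁻⁴ g = 0.57 mg.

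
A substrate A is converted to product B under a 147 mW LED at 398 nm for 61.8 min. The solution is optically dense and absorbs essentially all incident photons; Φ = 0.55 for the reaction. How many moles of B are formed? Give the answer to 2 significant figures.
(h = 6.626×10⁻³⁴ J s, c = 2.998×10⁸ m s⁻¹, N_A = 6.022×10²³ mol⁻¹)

Photon energy at 398 nm: hc/λ = (6.626×10⁻³⁴)(2.998×10⁸)/(398×10⁻⁹) = 4.991×10⁻¹⁹ J.
Energy delivered: (147 mW)(3708 s) = 545.1 J.
Photons incident: 545.1 / 4.991×10⁻¹⁹ = 1.092×10²¹, i.e. 1.092×10²¹/6.022×10²³ = 0.001813 mol.
Product: Φ × n_abs = 0.55 × 0.001813 = 9.972×10⁻⁴ mol.

0.0010 mol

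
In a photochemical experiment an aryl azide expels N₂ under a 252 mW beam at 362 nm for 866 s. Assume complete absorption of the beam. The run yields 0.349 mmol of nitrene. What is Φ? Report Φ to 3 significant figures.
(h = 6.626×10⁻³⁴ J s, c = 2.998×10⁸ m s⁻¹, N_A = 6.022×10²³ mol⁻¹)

Φ = 0.528

Product: 0.349 mmol = 3.49×10⁻⁴ mol.
Photon energy at 362 nm: hc/λ = (6.626×10⁻³⁴)(2.998×10⁸)/(362×10⁻⁹) = 5.487×10⁻¹⁹ J.
Energy delivered: (252 mW)(866 s) = 218.2 J.
Photons incident: 218.2 / 5.487×10⁻¹⁹ = 3.977×10²⁰, i.e. 3.977×10²⁰/6.022×10²³ = 6.604×10⁻⁴ mol.
Φ = 3.49×10⁻⁴ mol / 6.604×10⁻⁴ mol photons = 0.528.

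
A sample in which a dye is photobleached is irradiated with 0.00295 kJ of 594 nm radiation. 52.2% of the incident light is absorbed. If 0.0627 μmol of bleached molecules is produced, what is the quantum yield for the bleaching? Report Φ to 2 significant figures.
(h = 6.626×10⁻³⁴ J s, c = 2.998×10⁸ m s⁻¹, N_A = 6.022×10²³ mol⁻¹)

Product: 0.0627 μmol = 6.27×10⁻⁸ mol.
Photon energy at 594 nm: hc/λ = (6.626×10⁻³⁴)(2.998×10⁸)/(594×10⁻⁹) = 3.344×10⁻¹⁹ J.
Incident energy: 0.00295 kJ = 2.95 J.
Photons incident: 2.95 / 3.344×10⁻¹⁹ = 8.822×10¹⁸, i.e. 8.822×10¹⁸/6.022×10²³ = 1.465×10⁻⁵ mol.
Photons absorbed: 0.522 × 1.465×10⁻⁵ = 7.647×10⁻⁶ mol.
Φ = 6.27×10⁻⁸ mol / 7.647×10⁻⁶ mol photons = 0.0082.

Φ = 0.0082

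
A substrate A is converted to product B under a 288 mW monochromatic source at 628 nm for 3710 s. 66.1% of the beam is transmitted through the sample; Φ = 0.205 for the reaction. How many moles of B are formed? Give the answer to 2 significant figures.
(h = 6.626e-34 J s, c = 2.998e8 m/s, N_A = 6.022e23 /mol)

Photon energy at 628 nm: hc/λ = (6.626e-34)(2.998e8)/(628e-9) = 3.163e-19 J.
Energy delivered: (288 mW)(3710 s) = 1068 J.
Photons incident: 1068 / 3.163e-19 = 3.377e21, i.e. 3.377e21/6.022e23 = 0.005608 mol.
Fraction absorbed: 1 − 66.1/100 = 0.3390.
Photons absorbed: 0.3390 × 0.005608 = 0.001901 mol.
Product: Φ × n_abs = 0.205 × 0.001901 = 3.897e-4 mol.

3.9e-4 mol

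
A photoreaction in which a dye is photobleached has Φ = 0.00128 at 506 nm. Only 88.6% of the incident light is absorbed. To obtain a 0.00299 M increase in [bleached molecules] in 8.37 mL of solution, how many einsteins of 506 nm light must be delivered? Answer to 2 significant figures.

0.022 einstein

Product: (0.00299 M)(0.00837 L) = 2.503e-5 mol.
Photons that must be absorbed: 2.503e-5 / 0.00128 = 0.01955 mol.
Incident photons needed: 0.01955 / 0.886 = 0.02207 mol.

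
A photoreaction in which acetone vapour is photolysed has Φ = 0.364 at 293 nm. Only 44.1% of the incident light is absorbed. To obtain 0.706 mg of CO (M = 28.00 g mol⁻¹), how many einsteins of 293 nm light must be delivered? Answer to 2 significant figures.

Product: 0.706 mg / 28.00 g mol⁻¹ = 2.521×10⁻⁵ mol.
Photons that must be absorbed: 2.521×10⁻⁵ / 0.364 = 6.926×10⁻⁵ mol.
Incident photons needed: 6.926×10⁻⁵ / 0.441 = 1.571×10⁻⁴ mol.

1.6×10⁻⁴ einstein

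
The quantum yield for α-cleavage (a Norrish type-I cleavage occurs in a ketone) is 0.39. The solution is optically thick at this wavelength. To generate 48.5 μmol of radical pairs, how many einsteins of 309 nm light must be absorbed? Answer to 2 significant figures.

1.2×10⁻⁴ einstein

Product: 48.5 μmol = 4.85×10⁻⁵ mol.
Photons that must be absorbed: 4.85×10⁻⁵ / 0.39 = 1.244×10⁻⁴ mol.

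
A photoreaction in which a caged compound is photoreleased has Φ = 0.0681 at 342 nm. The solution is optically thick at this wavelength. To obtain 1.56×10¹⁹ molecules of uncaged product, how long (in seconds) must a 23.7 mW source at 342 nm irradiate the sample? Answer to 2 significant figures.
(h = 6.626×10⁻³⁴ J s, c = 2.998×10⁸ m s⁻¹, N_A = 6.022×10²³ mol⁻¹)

Product: 1.56×10¹⁹ / 6.022×10²³ = 2.591×10⁻⁵ mol.
Photons that must be absorbed: 2.591×10⁻⁵ / 0.0681 = 3.805×10⁻⁴ mol.
Photon energy: hc/λ = 5.808×10⁻¹⁹ J; per mole, 3.498×10⁵ J mol⁻¹.
Energy required: 3.805×10⁻⁴ × 3.498×10⁵ = 133.1 J.
Time: 133.1 J / 0.0237 W = 5600 s.

t ≈ 5600 s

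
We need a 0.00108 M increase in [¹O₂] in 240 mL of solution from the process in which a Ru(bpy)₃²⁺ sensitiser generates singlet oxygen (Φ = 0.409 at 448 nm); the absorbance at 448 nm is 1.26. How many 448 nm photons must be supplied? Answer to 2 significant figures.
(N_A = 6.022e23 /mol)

4.0e20 photons

Product: (0.00108 M)(0.24 L) = 2.592e-4 mol.
Photons that must be absorbed: 2.592e-4 / 0.409 = 6.337e-4 mol.
Fraction absorbed: 1 − 10^(−1.26) = 0.9450.
Incident photons needed: 6.337e-4 / 0.9450 = 6.706e-4 mol.
Photon count: 6.706e-4 × 6.022e23 = 4.0e20.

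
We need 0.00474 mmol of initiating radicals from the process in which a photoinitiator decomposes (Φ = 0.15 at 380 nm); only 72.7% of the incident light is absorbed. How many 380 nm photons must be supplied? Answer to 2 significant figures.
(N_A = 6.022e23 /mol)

2.6e19 photons

Product: 0.00474 mmol = 4.74e-6 mol.
Photons that must be absorbed: 4.74e-6 / 0.15 = 3.160e-5 mol.
Incident photons needed: 3.160e-5 / 0.727 = 4.347e-5 mol.
Photon count: 4.347e-5 × 6.022e23 = 2.6e19.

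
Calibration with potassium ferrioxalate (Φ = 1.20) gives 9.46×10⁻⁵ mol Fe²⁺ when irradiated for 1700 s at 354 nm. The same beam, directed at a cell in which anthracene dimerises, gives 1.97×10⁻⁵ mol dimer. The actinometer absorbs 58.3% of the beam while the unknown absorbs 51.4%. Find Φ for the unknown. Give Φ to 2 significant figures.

Photons absorbed by the actinometer: 9.46×10⁻⁵ / 1.20 = 7.883×10⁻⁵ mol.
Incident flux: 7.883×10⁻⁵ / 0.583 = 1.352×10⁻⁴ einstein.
Absorbed by unknown: 0.514 × 1.352×10⁻⁴ = 6.949×10⁻⁵ mol.
Φ(unknown) = 1.97×10⁻⁵ / 6.949×10⁻⁵ = 0.28.

Φ = 0.28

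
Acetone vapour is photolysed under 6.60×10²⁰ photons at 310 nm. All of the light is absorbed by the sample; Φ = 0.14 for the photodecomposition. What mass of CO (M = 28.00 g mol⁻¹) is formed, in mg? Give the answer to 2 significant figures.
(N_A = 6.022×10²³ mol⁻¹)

4.3 mg

Moles of photons: 6.60×10²⁰ / 6.022×10²³ = 0.001096 mol.
Product: Φ × n_abs = 0.14 × 0.001096 = 1.534×10⁻⁴ mol.
Mass: 1.534×10⁻⁴ × 28.00 = 0.004295 g = 4.3 mg.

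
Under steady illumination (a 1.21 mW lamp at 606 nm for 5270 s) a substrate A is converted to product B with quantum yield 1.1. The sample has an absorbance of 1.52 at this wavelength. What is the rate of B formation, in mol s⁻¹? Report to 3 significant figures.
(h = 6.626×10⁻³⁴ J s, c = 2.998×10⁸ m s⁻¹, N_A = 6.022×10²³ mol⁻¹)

Photon energy at 606 nm: hc/λ = (6.626×10⁻³⁴)(2.998×10⁸)/(606×10⁻⁹) = 3.278×10⁻¹⁹ J.
Energy delivered: (1.21 mW)(5270 s) = 6.377 J.
Photons incident: 6.377 / 3.278×10⁻¹⁹ = 1.945×10¹⁹, i.e. 1.945×10¹⁹/6.022×10²³ = 3.230×10⁻⁵ mol.
Fraction absorbed: 1 − 10^(−1.52) = 0.9698.
Photons absorbed: 0.9698 × 3.230×10⁻⁵ = 3.132×10⁻⁵ mol.
Product formed: 1.1 × 3.132×10⁻⁵ = 3.445×10⁻⁵ mol.
Rate: 3.445×10⁻⁵ / 5270 s = 6.54×10⁻⁹ mol s⁻¹.

6.54×10⁻⁹ mol s⁻¹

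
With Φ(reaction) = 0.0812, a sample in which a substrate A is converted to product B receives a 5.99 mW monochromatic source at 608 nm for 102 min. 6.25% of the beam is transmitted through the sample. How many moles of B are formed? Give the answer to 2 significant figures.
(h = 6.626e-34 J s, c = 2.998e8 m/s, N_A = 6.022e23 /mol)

Photon energy at 608 nm: hc/λ = (6.626e-34)(2.998e8)/(608e-9) = 3.267e-19 J.
Energy delivered: (5.99 mW)(6120 s) = 36.66 J.
Photons incident: 36.66 / 3.267e-19 = 1.122e20, i.e. 1.122e20/6.022e23 = 1.863e-4 mol.
Fraction absorbed: 1 − 6.25/100 = 0.9375.
Photons absorbed: 0.9375 × 1.863e-4 = 1.747e-4 mol.
Product: Φ × n_abs = 0.0812 × 1.747e-4 = 1.419e-5 mol.

1.4e-5 mol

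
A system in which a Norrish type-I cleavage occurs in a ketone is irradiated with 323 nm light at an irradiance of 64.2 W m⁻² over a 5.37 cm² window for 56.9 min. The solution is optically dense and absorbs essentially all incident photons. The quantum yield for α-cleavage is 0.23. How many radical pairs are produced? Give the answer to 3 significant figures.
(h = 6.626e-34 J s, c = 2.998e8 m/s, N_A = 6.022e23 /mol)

4.40e19 radical pairs

Photon energy at 323 nm: hc/λ = (6.626e-34)(2.998e8)/(323e-9) = 6.150e-19 J.
Energy delivered: (64.2 W m⁻²)(5.37e-4 m²)(3414 s) = 117.7 J.
Photons incident: 117.7 / 6.150e-19 = 1.914e20, i.e. 1.914e20/6.022e23 = 3.178e-4 mol.
Product: Φ × n_abs = 0.23 × 3.178e-4 = 7.309e-5 mol.
As a count: 7.309e-5 × 6.022e23 = 4.40e19.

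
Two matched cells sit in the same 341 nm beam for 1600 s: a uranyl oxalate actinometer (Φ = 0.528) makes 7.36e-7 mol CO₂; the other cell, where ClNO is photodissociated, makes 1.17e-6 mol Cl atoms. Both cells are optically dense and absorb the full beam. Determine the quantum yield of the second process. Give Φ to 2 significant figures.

Photons absorbed by the actinometer: 7.36e-7 / 0.528 = 1.394e-6 mol.
Φ(unknown) = 1.17e-6 / 1.394e-6 = 0.84.

Φ = 0.84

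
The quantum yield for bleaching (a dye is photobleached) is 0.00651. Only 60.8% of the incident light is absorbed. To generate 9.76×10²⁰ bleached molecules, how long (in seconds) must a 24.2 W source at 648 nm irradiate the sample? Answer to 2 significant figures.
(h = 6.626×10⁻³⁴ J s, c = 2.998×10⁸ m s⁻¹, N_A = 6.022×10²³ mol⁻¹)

Product: 9.76×10²⁰ / 6.022×10²³ = 0.001621 mol.
Photons that must be absorbed: 0.001621 / 0.00651 = 0.2490 mol.
Incident photons needed: 0.2490 / 0.608 = 0.4095 mol.
Photon energy: hc/λ = 3.066×10⁻¹⁹ J; per mole, 1.846×10⁵ J mol⁻¹.
Energy required: 0.4095 × 1.846×10⁵ = 7.559×10⁴ J.
Time: 7.559×10⁴ J / 24.2 W = 3100 s.

t ≈ 3100 s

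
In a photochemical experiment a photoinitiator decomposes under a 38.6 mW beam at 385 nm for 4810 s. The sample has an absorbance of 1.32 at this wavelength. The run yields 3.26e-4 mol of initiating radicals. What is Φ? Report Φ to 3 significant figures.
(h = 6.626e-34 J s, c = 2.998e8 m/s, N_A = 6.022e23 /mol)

Φ = 0.573

Photon energy at 385 nm: hc/λ = (6.626e-34)(2.998e8)/(385e-9) = 5.160e-19 J.
Energy delivered: (38.6 mW)(4810 s) = 185.7 J.
Photons incident: 185.7 / 5.160e-19 = 3.599e20, i.e. 3.599e20/6.022e23 = 5.976e-4 mol.
Fraction absorbed: 1 − 10^(−1.32) = 0.9521.
Photons absorbed: 0.9521 × 5.976e-4 = 5.690e-4 mol.
Φ = 3.26e-4 mol / 5.690e-4 mol photons = 0.573.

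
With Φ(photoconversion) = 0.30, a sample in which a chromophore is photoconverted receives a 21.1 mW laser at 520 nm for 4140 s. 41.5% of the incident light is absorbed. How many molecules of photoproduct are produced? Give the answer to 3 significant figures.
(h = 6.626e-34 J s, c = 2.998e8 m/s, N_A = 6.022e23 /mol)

Photon energy at 520 nm: hc/λ = (6.626e-34)(2.998e8)/(520e-9) = 3.820e-19 J.
Energy delivered: (21.1 mW)(4140 s) = 87.35 J.
Photons incident: 87.35 / 3.820e-19 = 2.287e20, i.e. 2.287e20/6.022e23 = 3.798e-4 mol.
Photons absorbed: 0.415 × 3.798e-4 = 1.576e-4 mol.
Product: Φ × n_abs = 0.30 × 1.576e-4 = 4.728e-5 mol.
As a count: 4.728e-5 × 6.022e23 = 2.85e19.

2.85e19 molecules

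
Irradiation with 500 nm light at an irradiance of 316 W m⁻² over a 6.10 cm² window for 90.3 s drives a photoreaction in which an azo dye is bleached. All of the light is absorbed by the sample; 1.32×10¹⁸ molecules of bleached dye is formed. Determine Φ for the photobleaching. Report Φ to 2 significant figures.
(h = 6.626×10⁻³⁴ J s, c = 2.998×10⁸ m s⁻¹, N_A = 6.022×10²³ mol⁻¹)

Product: 1.32×10¹⁸ / 6.022×10²³ = 2.192×10⁻⁶ mol.
Photon energy at 500 nm: hc/λ = (6.626×10⁻³⁴)(2.998×10⁸)/(500×10⁻⁹) = 3.973×10⁻¹⁹ J.
Energy delivered: (316 W m⁻²)(6.10×10⁻⁴ m²)(90.3 s) = 17.41 J.
Photons incident: 17.41 / 3.973×10⁻¹⁹ = 4.382×10¹⁹, i.e. 4.382×10¹⁹/6.022×10²³ = 7.277×10⁻⁵ mol.
Φ = 2.192×10⁻⁶ mol / 7.277×10⁻⁵ mol photons = 0.030.

Φ = 0.030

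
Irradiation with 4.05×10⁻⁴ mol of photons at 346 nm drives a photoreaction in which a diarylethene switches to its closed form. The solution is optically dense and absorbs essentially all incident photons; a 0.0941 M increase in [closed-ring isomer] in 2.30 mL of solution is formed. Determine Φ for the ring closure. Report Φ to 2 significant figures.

Product: (0.0941 M)(0.0023 L) = 2.164×10⁻⁴ mol.
Φ = 2.164×10⁻⁴ mol / 4.05×10⁻⁴ mol photons = 0.53.

Φ = 0.53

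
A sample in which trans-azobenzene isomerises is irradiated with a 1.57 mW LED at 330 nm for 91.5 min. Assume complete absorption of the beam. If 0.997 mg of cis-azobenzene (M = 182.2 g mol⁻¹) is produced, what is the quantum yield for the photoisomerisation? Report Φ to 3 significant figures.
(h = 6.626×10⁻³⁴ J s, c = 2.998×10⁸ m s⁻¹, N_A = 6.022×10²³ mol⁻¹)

Product: 0.997 mg / 182.2 g mol⁻¹ = 5.472×10⁻⁶ mol.
Photon energy at 330 nm: hc/λ = (6.626×10⁻³⁴)(2.998×10⁸)/(330×10⁻⁹) = 6.020×10⁻¹⁹ J.
Energy delivered: (1.57 mW)(5490 s) = 8.619 J.
Photons incident: 8.619 / 6.020×10⁻¹⁹ = 1.432×10¹⁹, i.e. 1.432×10¹⁹/6.022×10²³ = 2.378×10⁻⁵ mol.
Φ = 5.472×10⁻⁶ mol / 2.378×10⁻⁵ mol photons = 0.230.

Φ = 0.230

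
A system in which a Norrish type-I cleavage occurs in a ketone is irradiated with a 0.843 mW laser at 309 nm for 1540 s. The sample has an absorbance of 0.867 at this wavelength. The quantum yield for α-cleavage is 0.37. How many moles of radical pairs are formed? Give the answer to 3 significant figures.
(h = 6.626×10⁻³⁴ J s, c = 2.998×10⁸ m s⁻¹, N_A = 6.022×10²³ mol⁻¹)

1.07×10⁻⁶ mol

Photon energy at 309 nm: hc/λ = (6.626×10⁻³⁴)(2.998×10⁸)/(309×10⁻⁹) = 6.429×10⁻¹⁹ J.
Energy delivered: (0.843 mW)(1540 s) = 1.298 J.
Photons incident: 1.298 / 6.429×10⁻¹⁹ = 2.019×10¹⁸, i.e. 2.019×10¹⁸/6.022×10²³ = 3.353×10⁻⁶ mol.
Fraction absorbed: 1 − 10^(−0.867) = 0.8642.
Photons absorbed: 0.8642 × 3.353×10⁻⁶ = 2.898×10⁻⁶ mol.
Product: Φ × n_abs = 0.37 × 2.898×10⁻⁶ = 1.072×10⁻⁶ mol.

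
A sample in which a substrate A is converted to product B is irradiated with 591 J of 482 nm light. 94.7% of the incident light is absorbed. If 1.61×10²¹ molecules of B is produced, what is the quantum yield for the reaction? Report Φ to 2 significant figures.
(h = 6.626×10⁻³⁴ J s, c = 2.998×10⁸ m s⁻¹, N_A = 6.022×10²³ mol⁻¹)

Product: 1.61×10²¹ / 6.022×10²³ = 0.002674 mol.
Photon energy at 482 nm: hc/λ = (6.626×10⁻³⁴)(2.998×10⁸)/(482×10⁻⁹) = 4.121×10⁻¹⁹ J.
Photons incident: 591 / 4.121×10⁻¹⁹ = 1.434×10²¹, i.e. 1.434×10²¹/6.022×10²³ = 0.002381 mol.
Photons absorbed: 0.947 × 0.002381 = 0.002255 mol.
Φ = 0.002674 mol / 0.002255 mol photons = 1.2.

Φ = 1.2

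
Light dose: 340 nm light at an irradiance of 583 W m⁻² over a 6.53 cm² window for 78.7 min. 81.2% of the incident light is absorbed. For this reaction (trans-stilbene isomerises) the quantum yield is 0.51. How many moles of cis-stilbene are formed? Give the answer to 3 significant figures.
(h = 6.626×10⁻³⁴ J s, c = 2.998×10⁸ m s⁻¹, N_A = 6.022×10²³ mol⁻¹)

Photon energy at 340 nm: hc/λ = (6.626×10⁻³⁴)(2.998×10⁸)/(340×10⁻⁹) = 5.843×10⁻¹⁹ J.
Energy delivered: (583 W m⁻²)(6.53×10⁻⁴ m²)(4722 s) = 1798 J.
Photons incident: 1798 / 5.843×10⁻¹⁹ = 3.077×10²¹, i.e. 3.077×10²¹/6.022×10²³ = 0.005110 mol.
Photons absorbed: 0.812 × 0.005110 = 0.004149 mol.
Product: Φ × n_abs = 0.51 × 0.004149 = 0.002116 mol.

0.00212 mol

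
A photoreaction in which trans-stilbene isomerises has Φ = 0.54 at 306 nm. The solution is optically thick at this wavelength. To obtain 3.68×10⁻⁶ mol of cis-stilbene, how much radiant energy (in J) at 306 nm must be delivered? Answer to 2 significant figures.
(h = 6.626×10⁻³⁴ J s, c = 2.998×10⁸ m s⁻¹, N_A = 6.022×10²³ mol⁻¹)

Photons that must be absorbed: 3.68×10⁻⁶ / 0.54 = 6.815×10⁻⁶ mol.
Photon energy: hc/λ = 6.492×10⁻¹⁹ J; per mole, 3.909×10⁵ J mol⁻¹.
Energy required: 6.815×10⁻⁶ × 3.909×10⁵ = 2.7 J.

2.7 J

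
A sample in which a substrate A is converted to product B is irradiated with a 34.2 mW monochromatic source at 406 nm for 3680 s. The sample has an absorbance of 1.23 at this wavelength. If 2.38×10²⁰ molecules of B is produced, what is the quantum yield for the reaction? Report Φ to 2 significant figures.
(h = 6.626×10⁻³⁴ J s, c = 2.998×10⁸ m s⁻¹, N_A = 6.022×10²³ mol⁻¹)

Φ = 0.98

Product: 2.38×10²⁰ / 6.022×10²³ = 3.952×10⁻⁴ mol.
Photon energy at 406 nm: hc/λ = (6.626×10⁻³⁴)(2.998×10⁸)/(406×10⁻⁹) = 4.893×10⁻¹⁹ J.
Energy delivered: (34.2 mW)(3680 s) = 125.9 J.
Photons incident: 125.9 / 4.893×10⁻¹⁹ = 2.573×10²⁰, i.e. 2.573×10²⁰/6.022×10²³ = 4.273×10⁻⁴ mol.
Fraction absorbed: 1 − 10^(−1.23) = 0.9411.
Photons absorbed: 0.9411 × 4.273×10⁻⁴ = 4.021×10⁻⁴ mol.
Φ = 3.952×10⁻⁴ mol / 4.021×10⁻⁴ mol photons = 0.98.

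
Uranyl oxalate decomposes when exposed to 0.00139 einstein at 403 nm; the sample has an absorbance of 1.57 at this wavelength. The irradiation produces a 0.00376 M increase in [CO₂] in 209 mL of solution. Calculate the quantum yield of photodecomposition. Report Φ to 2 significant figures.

Φ = 0.58

Product: (0.00376 M)(0.209 L) = 7.858×10⁻⁴ mol.
Fraction absorbed: 1 − 10^(−1.57) = 0.9731.
Photons absorbed: 0.9731 × 0.00139 = 0.001353 mol.
Φ = 7.858×10⁻⁴ mol / 0.001353 mol photons = 0.58.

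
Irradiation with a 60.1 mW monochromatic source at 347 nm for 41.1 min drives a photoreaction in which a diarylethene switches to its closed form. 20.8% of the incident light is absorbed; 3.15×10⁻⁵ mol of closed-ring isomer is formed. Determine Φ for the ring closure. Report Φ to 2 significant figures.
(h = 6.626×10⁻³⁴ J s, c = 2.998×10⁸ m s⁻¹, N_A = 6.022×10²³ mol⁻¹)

Φ = 0.35

Photon energy at 347 nm: hc/λ = (6.626×10⁻³⁴)(2.998×10⁸)/(347×10⁻⁹) = 5.725×10⁻¹⁹ J.
Energy delivered: (60.1 mW)(2466 s) = 148.2 J.
Photons incident: 148.2 / 5.725×10⁻¹⁹ = 2.589×10²⁰, i.e. 2.589×10²⁰/6.022×10²³ = 4.299×10⁻⁴ mol.
Photons absorbed: 0.208 × 4.299×10⁻⁴ = 8.942×10⁻⁵ mol.
Φ = 3.15×10⁻⁵ mol / 8.942×10⁻⁵ mol photons = 0.35.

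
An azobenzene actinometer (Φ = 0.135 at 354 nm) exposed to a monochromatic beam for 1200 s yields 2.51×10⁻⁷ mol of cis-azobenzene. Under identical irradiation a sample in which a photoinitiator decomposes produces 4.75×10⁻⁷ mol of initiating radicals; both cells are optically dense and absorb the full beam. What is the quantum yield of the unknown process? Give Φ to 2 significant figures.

Φ = 0.26

Photons absorbed by the actinometer: 2.51×10⁻⁷ / 0.135 = 1.859×10⁻⁶ mol.
Φ(unknown) = 4.75×10⁻⁷ / 1.859×10⁻⁶ = 0.26.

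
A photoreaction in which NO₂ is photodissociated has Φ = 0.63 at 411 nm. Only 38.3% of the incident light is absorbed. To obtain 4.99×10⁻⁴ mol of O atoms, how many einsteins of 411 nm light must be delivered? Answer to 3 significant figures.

Photons that must be absorbed: 4.99×10⁻⁴ / 0.63 = 7.921×10⁻⁴ mol.
Incident photons needed: 7.921×10⁻⁴ / 0.383 = 0.002068 mol.

0.00207 einstein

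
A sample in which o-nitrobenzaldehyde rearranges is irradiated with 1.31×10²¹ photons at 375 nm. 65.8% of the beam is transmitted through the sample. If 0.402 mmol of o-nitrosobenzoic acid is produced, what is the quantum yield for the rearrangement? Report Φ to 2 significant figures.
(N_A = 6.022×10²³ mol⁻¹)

Product: 0.402 mmol = 4.02×10⁻⁴ mol.
Moles of photons: 1.31×10²¹ / 6.022×10²³ = 0.002175 mol.
Fraction absorbed: 1 − 65.8/100 = 0.3420.
Photons absorbed: 0.3420 × 0.002175 = 7.439×10⁻⁴ mol.
Φ = 4.02×10⁻⁴ mol / 7.439×10⁻⁴ mol photons = 0.54.

Φ = 0.54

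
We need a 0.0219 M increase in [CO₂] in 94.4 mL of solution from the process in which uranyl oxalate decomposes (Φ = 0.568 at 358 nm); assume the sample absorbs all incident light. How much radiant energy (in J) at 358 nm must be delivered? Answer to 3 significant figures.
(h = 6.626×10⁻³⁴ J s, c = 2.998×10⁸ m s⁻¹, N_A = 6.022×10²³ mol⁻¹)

Product: (0.0219 M)(0.0944 L) = 0.002067 mol.
Photons that must be absorbed: 0.002067 / 0.568 = 0.003639 mol.
Photon energy: hc/λ = 5.549×10⁻¹⁹ J; per mole, 3.342×10⁵ J mol⁻¹.
Energy required: 0.003639 × 3.342×10⁵ = 1220 J.

1220 J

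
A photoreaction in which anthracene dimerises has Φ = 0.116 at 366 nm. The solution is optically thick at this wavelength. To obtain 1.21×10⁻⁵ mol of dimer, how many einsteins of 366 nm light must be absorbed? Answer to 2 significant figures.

Photons that must be absorbed: 1.21×10⁻⁵ / 0.116 = 1.043×10⁻⁴ mol.

1.0×10⁻⁴ einstein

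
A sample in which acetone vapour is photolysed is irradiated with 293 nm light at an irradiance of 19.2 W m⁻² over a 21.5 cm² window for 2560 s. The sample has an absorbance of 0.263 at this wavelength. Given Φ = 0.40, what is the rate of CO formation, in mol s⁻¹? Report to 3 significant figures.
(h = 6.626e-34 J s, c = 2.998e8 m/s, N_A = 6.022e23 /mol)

1.84e-8 mol s⁻¹

Photon energy at 293 nm: hc/λ = (6.626e-34)(2.998e8)/(293e-9) = 6.780e-19 J.
Energy delivered: (19.2 W m⁻²)(21.5e-4 m²)(2560 s) = 105.7 J.
Photons incident: 105.7 / 6.780e-19 = 1.559e20, i.e. 1.559e20/6.022e23 = 2.589e-4 mol.
Fraction absorbed: 1 − 10^(−0.263) = 0.4542.
Photons absorbed: 0.4542 × 2.589e-4 = 1.176e-4 mol.
Product formed: 0.40 × 1.176e-4 = 4.704e-5 mol.
Rate: 4.704e-5 / 2560 s = 1.84e-8 mol s⁻¹.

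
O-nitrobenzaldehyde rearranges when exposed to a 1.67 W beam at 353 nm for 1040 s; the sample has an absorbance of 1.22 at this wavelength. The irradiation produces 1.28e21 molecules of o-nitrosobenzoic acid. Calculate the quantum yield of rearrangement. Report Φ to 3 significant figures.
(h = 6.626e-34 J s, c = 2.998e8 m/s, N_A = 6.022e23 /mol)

Φ = 0.441

Product: 1.28e21 / 6.022e23 = 0.002126 mol.
Photon energy at 353 nm: hc/λ = (6.626e-34)(2.998e8)/(353e-9) = 5.627e-19 J.
Energy delivered: (1.67 W)(1040 s) = 1737 J.
Photons incident: 1737 / 5.627e-19 = 3.087e21, i.e. 3.087e21/6.022e23 = 0.005126 mol.
Fraction absorbed: 1 − 10^(−1.22) = 0.9397.
Photons absorbed: 0.9397 × 0.005126 = 0.004817 mol.
Φ = 0.002126 mol / 0.004817 mol photons = 0.441.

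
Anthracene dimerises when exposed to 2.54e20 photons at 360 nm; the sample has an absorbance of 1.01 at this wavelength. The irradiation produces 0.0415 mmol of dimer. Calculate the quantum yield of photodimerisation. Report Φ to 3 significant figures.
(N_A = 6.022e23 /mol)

Product: 0.0415 mmol = 4.15e-5 mol.
Moles of photons: 2.54e20 / 6.022e23 = 4.218e-4 mol.
Fraction absorbed: 1 − 10^(−1.01) = 0.9023.
Photons absorbed: 0.9023 × 4.218e-4 = 3.806e-4 mol.
Φ = 4.15e-5 mol / 3.806e-4 mol photons = 0.109.

Φ = 0.109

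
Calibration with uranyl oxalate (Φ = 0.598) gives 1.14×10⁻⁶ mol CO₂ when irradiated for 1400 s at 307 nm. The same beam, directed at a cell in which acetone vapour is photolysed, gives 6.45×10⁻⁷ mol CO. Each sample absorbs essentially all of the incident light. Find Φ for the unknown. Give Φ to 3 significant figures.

Photons absorbed by the actinometer: 1.14×10⁻⁶ / 0.598 = 1.906×10⁻⁶ mol.
Φ(unknown) = 6.45×10⁻⁷ / 1.906×10⁻⁶ = 0.338.

Φ = 0.338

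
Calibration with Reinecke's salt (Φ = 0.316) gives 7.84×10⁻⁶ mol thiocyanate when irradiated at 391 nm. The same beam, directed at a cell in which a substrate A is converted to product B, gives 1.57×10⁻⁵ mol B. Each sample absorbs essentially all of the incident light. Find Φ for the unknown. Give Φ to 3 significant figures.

Φ = 0.633

Photons absorbed by the actinometer: 7.84×10⁻⁶ / 0.316 = 2.481×10⁻⁵ mol.
Φ(unknown) = 1.57×10⁻⁵ / 2.481×10⁻⁵ = 0.633.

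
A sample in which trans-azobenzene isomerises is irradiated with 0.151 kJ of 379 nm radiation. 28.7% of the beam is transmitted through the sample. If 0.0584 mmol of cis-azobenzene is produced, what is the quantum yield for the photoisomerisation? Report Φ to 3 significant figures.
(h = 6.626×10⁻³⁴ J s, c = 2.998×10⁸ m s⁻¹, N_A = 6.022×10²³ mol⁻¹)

Φ = 0.171

Product: 0.0584 mmol = 5.84×10⁻⁵ mol.
Photon energy at 379 nm: hc/λ = (6.626×10⁻³⁴)(2.998×10⁸)/(379×10⁻⁹) = 5.241×10⁻¹⁹ J.
Incident energy: 0.151 kJ = 151 J.
Photons incident: 151 / 5.241×10⁻¹⁹ = 2.881×10²⁰, i.e. 2.881×10²⁰/6.022×10²³ = 4.784×10⁻⁴ mol.
Fraction absorbed: 1 − 28.7/100 = 0.7130.
Photons absorbed: 0.7130 × 4.784×10⁻⁴ = 3.411×10⁻⁴ mol.
Φ = 5.84×10⁻⁵ mol / 3.411×10⁻⁴ mol photons = 0.171.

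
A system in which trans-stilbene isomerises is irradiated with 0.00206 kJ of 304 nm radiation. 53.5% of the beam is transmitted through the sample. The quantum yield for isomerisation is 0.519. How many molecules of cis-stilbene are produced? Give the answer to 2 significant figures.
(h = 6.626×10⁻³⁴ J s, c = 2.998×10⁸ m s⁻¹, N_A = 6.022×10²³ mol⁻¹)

7.6×10¹⁷ molecules

Photon energy at 304 nm: hc/λ = (6.626×10⁻³⁴)(2.998×10⁸)/(304×10⁻⁹) = 6.534×10⁻¹⁹ J.
Incident energy: 0.00206 kJ = 2.06 J.
Photons incident: 2.06 / 6.534×10⁻¹⁹ = 3.153×10¹⁸, i.e. 3.153×10¹⁸/6.022×10²³ = 5.236×10⁻⁶ mol.
Fraction absorbed: 1 − 53.5/100 = 0.4650.
Photons absorbed: 0.4650 × 5.236×10⁻⁶ = 2.435×10⁻⁶ mol.
Product: Φ × n_abs = 0.519 × 2.435×10⁻⁶ = 1.264×10⁻⁶ mol.
As a count: 1.264×10⁻⁶ × 6.022×10²³ = 7.6×10¹⁷.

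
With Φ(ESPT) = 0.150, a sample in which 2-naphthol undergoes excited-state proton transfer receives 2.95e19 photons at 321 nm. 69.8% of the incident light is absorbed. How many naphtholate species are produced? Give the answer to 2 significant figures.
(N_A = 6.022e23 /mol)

Moles of photons: 2.95e19 / 6.022e23 = 4.899e-5 mol.
Photons absorbed: 0.698 × 4.899e-5 = 3.420e-5 mol.
Product: Φ × n_abs = 0.150 × 3.420e-5 = 5.130e-6 mol.
As a count: 5.130e-6 × 6.022e23 = 3.1e18.

3.1e18 species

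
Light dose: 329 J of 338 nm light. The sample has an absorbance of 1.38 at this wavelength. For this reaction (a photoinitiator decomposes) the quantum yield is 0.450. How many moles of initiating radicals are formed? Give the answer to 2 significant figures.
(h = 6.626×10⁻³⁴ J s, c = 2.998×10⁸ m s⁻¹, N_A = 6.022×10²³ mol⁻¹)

4.0×10⁻⁴ mol

Photon energy at 338 nm: hc/λ = (6.626×10⁻³⁴)(2.998×10⁸)/(338×10⁻⁹) = 5.877×10⁻¹⁹ J.
Photons incident: 329 / 5.877×10⁻¹⁹ = 5.598×10²⁰, i.e. 5.598×10²⁰/6.022×10²³ = 9.296×10⁻⁴ mol.
Fraction absorbed: 1 − 10^(−1.38) = 0.9583.
Photons absorbed: 0.9583 × 9.296×10⁻⁴ = 8.908×10⁻⁴ mol.
Product: Φ × n_abs = 0.450 × 8.908×10⁻⁴ = 4.009×10⁻⁴ mol.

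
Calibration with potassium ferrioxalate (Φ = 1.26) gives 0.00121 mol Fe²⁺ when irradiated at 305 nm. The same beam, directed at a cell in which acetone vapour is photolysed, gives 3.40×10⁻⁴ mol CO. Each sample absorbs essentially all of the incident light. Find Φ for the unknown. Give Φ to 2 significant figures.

Photons absorbed by the actinometer: 0.00121 / 1.26 = 9.603×10⁻⁴ mol.
Φ(unknown) = 3.40×10⁻⁴ / 9.603×10⁻⁴ = 0.35.

Φ = 0.35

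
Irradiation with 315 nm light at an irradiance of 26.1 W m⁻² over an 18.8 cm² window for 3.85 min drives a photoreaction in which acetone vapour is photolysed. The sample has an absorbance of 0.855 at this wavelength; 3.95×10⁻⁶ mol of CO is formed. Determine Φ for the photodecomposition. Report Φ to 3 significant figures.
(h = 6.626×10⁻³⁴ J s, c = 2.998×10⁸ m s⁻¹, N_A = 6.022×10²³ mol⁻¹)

Photon energy at 315 nm: hc/λ = (6.626×10⁻³⁴)(2.998×10⁸)/(315×10⁻⁹) = 6.306×10⁻¹⁹ J.
Energy delivered: (26.1 W m⁻²)(18.8×10⁻⁴ m²)(231 s) = 11.33 J.
Photons incident: 11.33 / 6.306×10⁻¹⁹ = 1.797×10¹⁹, i.e. 1.797×10¹⁹/6.022×10²³ = 2.984×10⁻⁵ mol.
Fraction absorbed: 1 − 10^(−0.855) = 0.8604.
Photons absorbed: 0.8604 × 2.984×10⁻⁵ = 2.567×10⁻⁵ mol.
Φ = 3.95×10⁻⁶ mol / 2.567×10⁻⁵ mol photons = 0.154.

Φ = 0.154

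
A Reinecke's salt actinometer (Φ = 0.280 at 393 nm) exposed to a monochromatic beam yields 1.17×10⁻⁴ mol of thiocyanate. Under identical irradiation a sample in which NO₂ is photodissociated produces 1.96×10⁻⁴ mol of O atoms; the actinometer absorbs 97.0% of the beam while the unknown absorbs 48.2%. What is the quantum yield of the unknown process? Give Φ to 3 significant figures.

Φ = 0.944

Photons absorbed by the actinometer: 1.17×10⁻⁴ / 0.280 = 4.179×10⁻⁴ mol.
Incident flux: 4.179×10⁻⁴ / 0.970 = 4.308×10⁻⁴ einstein.
Absorbed by unknown: 0.482 × 4.308×10⁻⁴ = 2.076×10⁻⁴ mol.
Φ(unknown) = 1.96×10⁻⁴ / 2.076×10⁻⁴ = 0.944.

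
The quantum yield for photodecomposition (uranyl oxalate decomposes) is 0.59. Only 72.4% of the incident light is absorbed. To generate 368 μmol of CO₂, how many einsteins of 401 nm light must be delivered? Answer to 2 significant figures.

Product: 368 μmol = 3.68e-4 mol.
Photons that must be absorbed: 3.68e-4 / 0.59 = 6.237e-4 mol.
Incident photons needed: 6.237e-4 / 0.724 = 8.615e-4 mol.

8.6e-4 einstein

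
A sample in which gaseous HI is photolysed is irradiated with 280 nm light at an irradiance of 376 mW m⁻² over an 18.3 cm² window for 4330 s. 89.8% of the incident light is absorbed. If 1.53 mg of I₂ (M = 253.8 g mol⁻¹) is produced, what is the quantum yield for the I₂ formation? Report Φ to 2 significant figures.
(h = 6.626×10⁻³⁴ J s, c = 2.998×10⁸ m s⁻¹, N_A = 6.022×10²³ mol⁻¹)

Φ = 0.96

Product: 1.53 mg / 253.8 g mol⁻¹ = 6.028×10⁻⁶ mol.
Photon energy at 280 nm: hc/λ = (6.626×10⁻³⁴)(2.998×10⁸)/(280×10⁻⁹) = 7.095×10⁻¹⁹ J.
Energy delivered: (376 mW m⁻²)(18.3×10⁻⁴ m²)(4330 s) = 2.979 J.
Photons incident: 2.979 / 7.095×10⁻¹⁹ = 4.199×10¹⁸, i.e. 4.199×10¹⁸/6.022×10²³ = 6.973×10⁻⁶ mol.
Photons absorbed: 0.898 × 6.973×10⁻⁶ = 6.262×10⁻⁶ mol.
Φ = 6.028×10⁻⁶ mol / 6.262×10⁻⁶ mol photons = 0.96.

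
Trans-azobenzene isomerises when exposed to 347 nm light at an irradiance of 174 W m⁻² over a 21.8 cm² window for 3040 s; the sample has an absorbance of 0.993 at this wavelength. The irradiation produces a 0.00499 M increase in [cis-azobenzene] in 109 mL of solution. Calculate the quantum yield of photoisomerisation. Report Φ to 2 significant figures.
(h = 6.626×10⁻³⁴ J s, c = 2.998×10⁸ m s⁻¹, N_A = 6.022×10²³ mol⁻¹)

Product: (0.00499 M)(0.109 L) = 5.439×10⁻⁴ mol.
Photon energy at 347 nm: hc/λ = (6.626×10⁻³⁴)(2.998×10⁸)/(347×10⁻⁹) = 5.725×10⁻¹⁹ J.
Energy delivered: (174 W m⁻²)(21.8×10⁻⁴ m²)(3040 s) = 1153 J.
Photons incident: 1153 / 5.725×10⁻¹⁹ = 2.014×10²¹, i.e. 2.014×10²¹/6.022×10²³ = 0.003344 mol.
Fraction absorbed: 1 − 10^(−0.993) = 0.8984.
Photons absorbed: 0.8984 × 0.003344 = 0.003004 mol.
Φ = 5.439×10⁻⁴ mol / 0.003004 mol photons = 0.18.

Φ = 0.18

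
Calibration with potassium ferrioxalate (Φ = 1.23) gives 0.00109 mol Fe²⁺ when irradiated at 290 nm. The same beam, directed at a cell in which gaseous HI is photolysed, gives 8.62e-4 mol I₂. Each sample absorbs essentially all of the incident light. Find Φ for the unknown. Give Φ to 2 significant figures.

Φ = 0.97

Photons absorbed by the actinometer: 0.00109 / 1.23 = 8.862e-4 mol.
Φ(unknown) = 8.62e-4 / 8.862e-4 = 0.97.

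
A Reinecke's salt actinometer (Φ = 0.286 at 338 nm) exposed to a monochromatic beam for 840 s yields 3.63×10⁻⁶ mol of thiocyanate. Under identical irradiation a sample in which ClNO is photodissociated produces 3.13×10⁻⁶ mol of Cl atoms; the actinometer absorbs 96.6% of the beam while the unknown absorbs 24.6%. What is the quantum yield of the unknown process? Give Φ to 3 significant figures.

Photons absorbed by the actinometer: 3.63×10⁻⁶ / 0.286 = 1.269×10⁻⁵ mol.
Incident flux: 1.269×10⁻⁵ / 0.966 = 1.314×10⁻⁵ einstein.
Absorbed by unknown: 0.246 × 1.314×10⁻⁵ = 3.232×10⁻⁶ mol.
Φ(unknown) = 3.13×10⁻⁶ / 3.232×10⁻⁶ = 0.968.

Φ = 0.968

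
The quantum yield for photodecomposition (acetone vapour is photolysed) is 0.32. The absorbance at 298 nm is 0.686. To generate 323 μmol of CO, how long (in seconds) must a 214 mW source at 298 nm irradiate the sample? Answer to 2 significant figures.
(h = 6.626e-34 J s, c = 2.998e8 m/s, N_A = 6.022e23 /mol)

t ≈ 2400 s

Product: 323 μmol = 3.23e-4 mol.
Photons that must be absorbed: 3.23e-4 / 0.32 = 0.001009 mol.
Fraction absorbed: 1 − 10^(−0.686) = 0.7939.
Incident photons needed: 0.001009 / 0.7939 = 0.001271 mol.
Photon energy: hc/λ = 6.666e-19 J; per mole, 4.014e5 J mol⁻¹.
Energy required: 0.001271 × 4.014e5 = 510.2 J.
Time: 510.2 J / 0.214 W = 2400 s.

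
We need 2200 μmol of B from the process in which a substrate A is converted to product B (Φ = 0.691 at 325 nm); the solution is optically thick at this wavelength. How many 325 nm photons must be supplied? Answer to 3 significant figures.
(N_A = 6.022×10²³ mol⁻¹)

Product: 2200 μmol = 0.00220 mol.
Photons that must be absorbed: 0.00220 / 0.691 = 0.003184 mol.
Photon count: 0.003184 × 6.022×10²³ = 1.92×10²¹.

1.92×10²¹ photons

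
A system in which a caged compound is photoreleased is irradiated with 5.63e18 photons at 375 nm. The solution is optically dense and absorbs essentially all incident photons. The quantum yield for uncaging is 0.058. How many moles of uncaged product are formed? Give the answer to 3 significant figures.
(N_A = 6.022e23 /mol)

Moles of photons: 5.63e18 / 6.022e23 = 9.349e-6 mol.
Product: Φ × n_abs = 0.058 × 9.349e-6 = 5.422e-7 mol.

5.42e-7 mol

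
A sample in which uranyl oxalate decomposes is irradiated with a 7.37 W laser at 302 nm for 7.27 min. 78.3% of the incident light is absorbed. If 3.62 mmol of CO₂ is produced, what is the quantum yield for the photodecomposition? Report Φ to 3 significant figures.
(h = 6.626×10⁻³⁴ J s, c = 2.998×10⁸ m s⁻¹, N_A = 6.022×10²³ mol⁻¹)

Φ = 0.570

Product: 3.62 mmol = 0.00362 mol.
Photon energy at 302 nm: hc/λ = (6.626×10⁻³⁴)(2.998×10⁸)/(302×10⁻⁹) = 6.578×10⁻¹⁹ J.
Energy delivered: (7.37 W)(436.2 s) = 3215 J.
Photons incident: 3215 / 6.578×10⁻¹⁹ = 4.888×10²¹, i.e. 4.888×10²¹/6.022×10²³ = 0.008117 mol.
Photons absorbed: 0.783 × 0.008117 = 0.006356 mol.
Φ = 0.00362 mol / 0.006356 mol photons = 0.570.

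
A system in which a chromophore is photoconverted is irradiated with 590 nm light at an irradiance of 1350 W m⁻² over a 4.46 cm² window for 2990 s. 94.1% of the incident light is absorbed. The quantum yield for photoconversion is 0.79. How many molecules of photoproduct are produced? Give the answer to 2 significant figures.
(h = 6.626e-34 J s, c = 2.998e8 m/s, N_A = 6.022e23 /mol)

4.0e21 molecules

Photon energy at 590 nm: hc/λ = (6.626e-34)(2.998e8)/(590e-9) = 3.367e-19 J.
Energy delivered: (1350 W m⁻²)(4.46e-4 m²)(2990 s) = 1800 J.
Photons incident: 1800 / 3.367e-19 = 5.346e21, i.e. 5.346e21/6.022e23 = 0.008877 mol.
Photons absorbed: 0.941 × 0.008877 = 0.008353 mol.
Product: Φ × n_abs = 0.79 × 0.008353 = 0.006599 mol.
As a count: 0.006599 × 6.022e23 = 4.0e21.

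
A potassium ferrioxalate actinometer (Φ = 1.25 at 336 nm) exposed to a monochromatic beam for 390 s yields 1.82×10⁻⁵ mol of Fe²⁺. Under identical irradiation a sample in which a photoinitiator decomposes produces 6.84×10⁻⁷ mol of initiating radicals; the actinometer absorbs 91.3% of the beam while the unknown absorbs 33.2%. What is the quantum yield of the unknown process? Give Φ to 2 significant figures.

Φ = 0.13

Photons absorbed by the actinometer: 1.82×10⁻⁵ / 1.25 = 1.456×10⁻⁵ mol.
Incident flux: 1.456×10⁻⁵ / 0.913 = 1.595×10⁻⁵ einstein.
Absorbed by unknown: 0.332 × 1.595×10⁻⁵ = 5.295×10⁻⁶ mol.
Φ(unknown) = 6.84×10⁻⁷ / 5.295×10⁻⁶ = 0.13.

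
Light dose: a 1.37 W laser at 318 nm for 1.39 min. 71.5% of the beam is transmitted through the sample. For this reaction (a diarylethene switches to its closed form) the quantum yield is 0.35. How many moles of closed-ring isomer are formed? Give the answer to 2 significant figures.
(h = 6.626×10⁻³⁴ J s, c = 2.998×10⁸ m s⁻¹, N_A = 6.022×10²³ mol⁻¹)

Photon energy at 318 nm: hc/λ = (6.626×10⁻³⁴)(2.998×10⁸)/(318×10⁻⁹) = 6.247×10⁻¹⁹ J.
Energy delivered: (1.37 W)(83.4 s) = 114.3 J.
Photons incident: 114.3 / 6.247×10⁻¹⁹ = 1.830×10²⁰, i.e. 1.830×10²⁰/6.022×10²³ = 3.039×10⁻⁴ mol.
Fraction absorbed: 1 − 71.5/100 = 0.2850.
Photons absorbed: 0.2850 × 3.039×10⁻⁴ = 8.661×10⁻⁵ mol.
Product: Φ × n_abs = 0.35 × 8.661×10⁻⁵ = 3.031×10⁻⁵ mol.

3.0×10⁻⁵ mol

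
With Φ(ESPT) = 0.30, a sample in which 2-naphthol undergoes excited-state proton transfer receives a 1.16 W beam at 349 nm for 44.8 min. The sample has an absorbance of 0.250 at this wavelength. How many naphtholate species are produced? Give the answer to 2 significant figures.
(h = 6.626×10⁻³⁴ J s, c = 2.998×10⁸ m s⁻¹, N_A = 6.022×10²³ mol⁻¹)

Photon energy at 349 nm: hc/λ = (6.626×10⁻³⁴)(2.998×10⁸)/(349×10⁻⁹) = 5.692×10⁻¹⁹ J.
Energy delivered: (1.16 W)(2688 s) = 3118 J.
Photons incident: 3118 / 5.692×10⁻¹⁹ = 5.478×10²¹, i.e. 5.478×10²¹/6.022×10²³ = 0.009097 mol.
Fraction absorbed: 1 − 10^(−0.250) = 0.4377.
Photons absorbed: 0.4377 × 0.009097 = 0.003982 mol.
Product: Φ × n_abs = 0.30 × 0.003982 = 0.001195 mol.
As a count: 0.001195 × 6.022×10²³ = 7.2×10²⁰.

7.2×10²⁰ species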